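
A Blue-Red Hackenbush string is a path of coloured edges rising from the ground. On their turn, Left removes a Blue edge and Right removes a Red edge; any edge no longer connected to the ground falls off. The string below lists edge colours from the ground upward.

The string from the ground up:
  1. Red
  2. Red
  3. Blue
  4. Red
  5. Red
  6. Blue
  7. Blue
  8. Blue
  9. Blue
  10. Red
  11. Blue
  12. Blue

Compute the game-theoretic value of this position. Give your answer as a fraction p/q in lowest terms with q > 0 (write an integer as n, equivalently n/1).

Recurse on prefixes of the 12-edge string Red Red Blue Red Red Blue Blue Blue Blue Red Blue Blue:
g(R) = { none | 0 } so -1
g(RR) = { none | -1,0 } so -2
g(RRB) = { -2 | -1,0 } so -3/2
g(RRBR) = { -2 | -3/2,-1,0 } so -7/4
g(RRBRR) = { -2 | -7/4,-3/2,-1,0 } so -15/8
g(RRBRRB) = { -2,-15/8 | -7/4,-3/2,-1,0 } so -29/16
g(RRBRRBB) = { -2,-15/8,-29/16 | -7/4,-3/2,-1,0 } so -57/32
g(RRBRRBBB) = { -2,-15/8,-29/16,-57/32 | -7/4,-3/2,-1,0 } so -113/64
g(RRBRRBBBB) = { -2,-15/8,-29/16,-57/32,-113/64 | -7/4,-3/2,-1,0 } so -225/128
g(RRBRRBBBBR) = { -2,-15/8,-29/16,-57/32,-113/64 | -225/128,-7/4,-3/2,-1,0 } so -451/256
g(RRBRRBBBBRB) = { -2,-15/8,-29/16,-57/32,-113/64,-451/256 | -225/128,-7/4,-3/2,-1,0 } so -901/512
g(RRBRRBBBBRBB) = { -2,-15/8,-29/16,-57/32,-113/64,-451/256,-901/512 | -225/128,-7/4,-3/2,-1,0 } so -1801/1024

-1801/1024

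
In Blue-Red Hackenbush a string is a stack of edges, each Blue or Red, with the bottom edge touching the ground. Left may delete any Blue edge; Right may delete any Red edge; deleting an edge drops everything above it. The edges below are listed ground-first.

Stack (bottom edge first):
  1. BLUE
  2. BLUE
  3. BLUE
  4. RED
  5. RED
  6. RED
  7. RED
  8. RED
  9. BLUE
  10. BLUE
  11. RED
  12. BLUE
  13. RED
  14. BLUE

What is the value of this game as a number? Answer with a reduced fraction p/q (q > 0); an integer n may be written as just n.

4203/2048

1 of 14 · B · max L 0 · min R +∞ gives 1
2 of 14 · BB · max L 1 · min R +∞ gives 2
3 of 14 · BBB · max L 2 · min R +∞ gives 3
4 of 14 · BBBR · max L 2 · min R 3 gives 5/2
5 of 14 · BBBRR · max L 2 · min R 5/2 gives 9/4
6 of 14 · BBBRRR · max L 2 · min R 9/4 gives 17/8
7 of 14 · BBBRRRR · max L 2 · min R 17/8 gives 33/16
8 of 14 · BBBRRRRR · max L 2 · min R 33/16 gives 65/32
9 of 14 · BBBRRRRRB · max L 65/32 · min R 33/16 gives 131/64
10 of 14 · BBBRRRRRBB · max L 131/64 · min R 33/16 gives 263/128
11 of 14 · BBBRRRRRBBR · max L 131/64 · min R 263/128 gives 525/256
12 of 14 · BBBRRRRRBBRB · max L 525/256 · min R 263/128 gives 1051/512
13 of 14 · BBBRRRRRBBRBR · max L 525/256 · min R 1051/512 gives 2101/1024
14 of 14 · BBBRRRRRBBRBRB · max L 2101/1024 · min R 1051/512 gives 4203/2048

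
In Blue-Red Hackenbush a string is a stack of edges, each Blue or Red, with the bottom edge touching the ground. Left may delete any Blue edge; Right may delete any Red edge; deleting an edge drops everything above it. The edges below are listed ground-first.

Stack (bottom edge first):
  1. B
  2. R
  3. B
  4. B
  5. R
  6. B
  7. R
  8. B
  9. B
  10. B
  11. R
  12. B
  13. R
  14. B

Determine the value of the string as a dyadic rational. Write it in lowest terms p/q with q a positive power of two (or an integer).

6891/8192

v_1 [B]  L=[0]  R=[—]  ⇒ 1
v_2 [BR]  L=[0]  R=[1]  ⇒ 1/2
v_3 [BRB]  L=[0, 1/2]  R=[1]  ⇒ 3/4
v_4 [BRBB]  L=[0, 1/2, 3/4]  R=[1]  ⇒ 7/8
v_5 [BRBBR]  L=[0, 1/2, 3/4]  R=[7/8, 1]  ⇒ 13/16
v_6 [BRBBRB]  L=[0, 1/2, 3/4, 13/16]  R=[7/8, 1]  ⇒ 27/32
v_7 [BRBBRBR]  L=[0, 1/2, 3/4, 13/16]  R=[27/32, 7/8, 1]  ⇒ 53/64
v_8 [BRBBRBRB]  L=[0, 1/2, 3/4, 13/16, 53/64]  R=[27/32, 7/8, 1]  ⇒ 107/128
v_9 [BRBBRBRBB]  L=[0, 1/2, 3/4, 13/16, 53/64, 107/128]  R=[27/32, 7/8, 1]  ⇒ 215/256
v_10 [BRBBRBRBBB]  L=[0, 1/2, 3/4, 13/16, 53/64, 107/128, 215/256]  R=[27/32, 7/8, 1]  ⇒ 431/512
v_11 [BRBBRBRBBBR]  L=[0, 1/2, 3/4, 13/16, 53/64, 107/128, 215/256]  R=[431/512, 27/32, 7/8, 1]  ⇒ 861/1024
v_12 [BRBBRBRBBBRB]  L=[0, 1/2, 3/4, 13/16, 53/64, 107/128, 215/256, 861/1024]  R=[431/512, 27/32, 7/8, 1]  ⇒ 1723/2048
v_13 [BRBBRBRBBBRBR]  L=[0, 1/2, 3/4, 13/16, 53/64, 107/128, 215/256, 861/1024]  R=[1723/2048, 431/512, 27/32, 7/8, 1]  ⇒ 3445/4096
v_14 [BRBBRBRBBBRBRB]  L=[0, 1/2, 3/4, 13/16, 53/64, 107/128, 215/256, 861/1024, 3445/4096]  R=[1723/2048, 431/512, 27/32, 7/8, 1]  ⇒ 6891/8192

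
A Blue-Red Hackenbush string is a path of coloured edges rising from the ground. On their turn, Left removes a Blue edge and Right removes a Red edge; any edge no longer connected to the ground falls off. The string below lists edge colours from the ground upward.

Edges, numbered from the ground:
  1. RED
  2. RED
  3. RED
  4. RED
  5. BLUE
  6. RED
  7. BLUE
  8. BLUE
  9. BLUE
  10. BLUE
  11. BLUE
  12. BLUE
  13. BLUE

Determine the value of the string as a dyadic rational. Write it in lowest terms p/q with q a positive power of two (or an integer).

-1793/512

1 of 13 · R · max L −∞ · min R 0 -> -1
2 of 13 · RR · max L −∞ · min R -1 -> -2
3 of 13 · RRR · max L −∞ · min R -2 -> -3
4 of 13 · RRRR · max L −∞ · min R -3 -> -4
5 of 13 · RRRRB · max L -4 · min R -3 -> -7/2
6 of 13 · RRRRBR · max L -4 · min R -7/2 -> -15/4
7 of 13 · RRRRBRB · max L -15/4 · min R -7/2 -> -29/8
8 of 13 · RRRRBRBB · max L -29/8 · min R -7/2 -> -57/16
9 of 13 · RRRRBRBBB · max L -57/16 · min R -7/2 -> -113/32
10 of 13 · RRRRBRBBBB · max L -113/32 · min R -7/2 -> -225/64
11 of 13 · RRRRBRBBBBB · max L -225/64 · min R -7/2 -> -449/128
12 of 13 · RRRRBRBBBBBB · max L -449/128 · min R -7/2 -> -897/256
13 of 13 · RRRRBRBBBBBBB · max L -897/256 · min R -7/2 -> -1793/512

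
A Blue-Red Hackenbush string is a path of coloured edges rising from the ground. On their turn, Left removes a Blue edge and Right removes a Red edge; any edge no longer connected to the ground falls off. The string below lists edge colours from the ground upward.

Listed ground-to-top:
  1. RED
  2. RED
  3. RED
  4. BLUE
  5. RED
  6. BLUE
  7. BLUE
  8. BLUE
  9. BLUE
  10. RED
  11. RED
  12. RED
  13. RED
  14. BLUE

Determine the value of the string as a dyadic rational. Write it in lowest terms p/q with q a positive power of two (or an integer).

G(R) = { (no moves) | 0 } — -1
G(RR) = { (no moves) | -1,0 } — -2
G(RRR) = { (no moves) | -2,-1,0 } — -3
G(RRRB) = { -3 | -2,-1,0 } — -5/2
G(RRRBR) = { -3 | -5/2,-2,-1,0 } — -11/4
G(RRRBRB) = { -3,-11/4 | -5/2,-2,-1,0 } — -21/8
G(RRRBRBB) = { -3,-11/4,-21/8 | -5/2,-2,-1,0 } — -41/16
G(RRRBRBBB) = { -3,-11/4,-21/8,-41/16 | -5/2,-2,-1,0 } — -81/32
G(RRRBRBBBB) = { -3,-11/4,-21/8,-41/16,-81/32 | -5/2,-2,-1,0 } — -161/64
G(RRRBRBBBBR) = { -3,-11/4,-21/8,-41/16,-81/32 | -161/64,-5/2,-2,-1,0 } — -323/128
G(RRRBRBBBBRR) = { -3,-11/4,-21/8,-41/16,-81/32 | -323/128,-161/64,-5/2,-2,-1,0 } — -647/256
G(RRRBRBBBBRRR) = { -3,-11/4,-21/8,-41/16,-81/32 | -647/256,-323/128,-161/64,-5/2,-2,-1,0 } — -1295/512
G(RRRBRBBBBRRRR) = { -3,-11/4,-21/8,-41/16,-81/32 | -1295/512,-647/256,-323/128,-161/64,-5/2,-2,-1,0 } — -2591/1024
G(RRRBRBBBBRRRRB) = { -3,-11/4,-21/8,-41/16,-81/32,-2591/1024 | -1295/512,-647/256,-323/128,-161/64,-5/2,-2,-1,0 } — -5181/2048

-5181/2048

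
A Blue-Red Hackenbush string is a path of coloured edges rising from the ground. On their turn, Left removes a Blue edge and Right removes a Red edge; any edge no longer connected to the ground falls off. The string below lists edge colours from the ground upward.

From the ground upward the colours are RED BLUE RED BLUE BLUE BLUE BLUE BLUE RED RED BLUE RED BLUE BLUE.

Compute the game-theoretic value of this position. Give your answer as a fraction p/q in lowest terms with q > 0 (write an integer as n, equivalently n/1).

R: Left { none }, Right { 0 } gives simplest -1
RB: Left { -1 }, Right { 0 } gives simplest -1/2
RBR: Left { -1 }, Right { -1/2; 0 } gives simplest -3/4
RBRB: Left { -1; -3/4 }, Right { -1/2; 0 } gives simplest -5/8
RBRBB: Left { -1; -3/4; -5/8 }, Right { -1/2; 0 } gives simplest -9/16
RBRBBB: Left { -1; -3/4; -5/8; -9/16 }, Right { -1/2; 0 } gives simplest -17/32
RBRBBBB: Left { -1; -3/4; -5/8; -9/16; -17/32 }, Right { -1/2; 0 } gives simplest -33/64
RBRBBBBB: Left { -1; -3/4; -5/8; -9/16; -17/32; -33/64 }, Right { -1/2; 0 } gives simplest -65/128
RBRBBBBBR: Left { -1; -3/4; -5/8; -9/16; -17/32; -33/64 }, Right { -65/128; -1/2; 0 } gives simplest -131/256
RBRBBBBBRR: Left { -1; -3/4; -5/8; -9/16; -17/32; -33/64 }, Right { -131/256; -65/128; -1/2; 0 } gives simplest -263/512
RBRBBBBBRRB: Left { -1; -3/4; -5/8; -9/16; -17/32; -33/64; -263/512 }, Right { -131/256; -65/128; -1/2; 0 } gives simplest -525/1024
RBRBBBBBRRBR: Left { -1; -3/4; -5/8; -9/16; -17/32; -33/64; -263/512 }, Right { -525/1024; -131/256; -65/128; -1/2; 0 } gives simplest -1051/2048
RBRBBBBBRRBRB: Left { -1; -3/4; -5/8; -9/16; -17/32; -33/64; -263/512; -1051/2048 }, Right { -525/1024; -131/256; -65/128; -1/2; 0 } gives simplest -2101/4096
RBRBBBBBRRBRBB: Left { -1; -3/4; -5/8; -9/16; -17/32; -33/64; -263/512; -1051/2048; -2101/4096 }, Right { -525/1024; -131/256; -65/128; -1/2; 0 } gives simplest -4201/8192

-4201/8192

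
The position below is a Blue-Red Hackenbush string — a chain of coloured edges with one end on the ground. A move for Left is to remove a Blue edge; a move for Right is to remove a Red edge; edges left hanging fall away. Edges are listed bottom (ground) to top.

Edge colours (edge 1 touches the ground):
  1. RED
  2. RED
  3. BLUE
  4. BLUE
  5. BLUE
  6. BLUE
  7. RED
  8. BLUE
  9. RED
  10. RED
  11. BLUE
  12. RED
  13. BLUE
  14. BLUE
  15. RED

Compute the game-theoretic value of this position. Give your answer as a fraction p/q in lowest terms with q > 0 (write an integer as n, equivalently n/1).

val(R) = { ∅ | 0 } -> -1
val(RR) = { ∅ | -1 0 } -> -2
val(RRB) = { -2 | -1 0 } -> -3/2
val(RRBB) = { -2 -3/2 | -1 0 } -> -5/4
val(RRBBB) = { -2 -3/2 -5/4 | -1 0 } -> -9/8
val(RRBBBB) = { -2 -3/2 -5/4 -9/8 | -1 0 } -> -17/16
val(RRBBBBR) = { -2 -3/2 -5/4 -9/8 | -17/16 -1 0 } -> -35/32
val(RRBBBBRB) = { -2 -3/2 -5/4 -9/8 -35/32 | -17/16 -1 0 } -> -69/64
val(RRBBBBRBR) = { -2 -3/2 -5/4 -9/8 -35/32 | -69/64 -17/16 -1 0 } -> -139/128
val(RRBBBBRBRR) = { -2 -3/2 -5/4 -9/8 -35/32 | -139/128 -69/64 -17/16 -1 0 } -> -279/256
val(RRBBBBRBRRB) = { -2 -3/2 -5/4 -9/8 -35/32 -279/256 | -139/128 -69/64 -17/16 -1 0 } -> -557/512
val(RRBBBBRBRRBR) = { -2 -3/2 -5/4 -9/8 -35/32 -279/256 | -557/512 -139/128 -69/64 -17/16 -1 0 } -> -1115/1024
val(RRBBBBRBRRBRB) = { -2 -3/2 -5/4 -9/8 -35/32 -279/256 -1115/1024 | -557/512 -139/128 -69/64 -17/16 -1 0 } -> -2229/2048
val(RRBBBBRBRRBRBB) = { -2 -3/2 -5/4 -9/8 -35/32 -279/256 -1115/1024 -2229/2048 | -557/512 -139/128 -69/64 -17/16 -1 0 } -> -4457/4096
val(RRBBBBRBRRBRBBR) = { -2 -3/2 -5/4 -9/8 -35/32 -279/256 -1115/1024 -2229/2048 | -4457/4096 -557/512 -139/128 -69/64 -17/16 -1 0 } -> -8915/8192

-8915/8192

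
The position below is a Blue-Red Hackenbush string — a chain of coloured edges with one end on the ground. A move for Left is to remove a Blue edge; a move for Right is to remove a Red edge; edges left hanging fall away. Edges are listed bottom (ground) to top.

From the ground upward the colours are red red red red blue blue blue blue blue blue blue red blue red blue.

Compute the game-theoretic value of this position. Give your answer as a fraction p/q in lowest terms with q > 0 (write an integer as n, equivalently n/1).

-6165/2048

1 of 15 · r · max L −∞ · min R 0 ⇒ -1
2 of 15 · rr · max L −∞ · min R -1 ⇒ -2
3 of 15 · rrr · max L −∞ · min R -2 ⇒ -3
4 of 15 · rrrr · max L −∞ · min R -3 ⇒ -4
5 of 15 · rrrrb · max L -4 · min R -3 ⇒ -7/2
6 of 15 · rrrrbb · max L -7/2 · min R -3 ⇒ -13/4
7 of 15 · rrrrbbb · max L -13/4 · min R -3 ⇒ -25/8
8 of 15 · rrrrbbbb · max L -25/8 · min R -3 ⇒ -49/16
9 of 15 · rrrrbbbbb · max L -49/16 · min R -3 ⇒ -97/32
10 of 15 · rrrrbbbbbb · max L -97/32 · min R -3 ⇒ -193/64
11 of 15 · rrrrbbbbbbb · max L -193/64 · min R -3 ⇒ -385/128
12 of 15 · rrrrbbbbbbbr · max L -193/64 · min R -385/128 ⇒ -771/256
13 of 15 · rrrrbbbbbbbrb · max L -771/256 · min R -385/128 ⇒ -1541/512
14 of 15 · rrrrbbbbbbbrbr · max L -771/256 · min R -1541/512 ⇒ -3083/1024
15 of 15 · rrrrbbbbbbbrbrb · max L -3083/1024 · min R -1541/512 ⇒ -6165/2048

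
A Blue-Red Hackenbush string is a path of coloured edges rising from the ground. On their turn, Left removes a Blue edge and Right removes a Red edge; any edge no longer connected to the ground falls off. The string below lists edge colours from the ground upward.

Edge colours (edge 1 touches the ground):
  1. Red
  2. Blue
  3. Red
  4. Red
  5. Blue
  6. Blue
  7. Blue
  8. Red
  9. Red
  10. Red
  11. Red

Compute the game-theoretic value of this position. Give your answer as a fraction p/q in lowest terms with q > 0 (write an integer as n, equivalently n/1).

value_1 [R]  L=[∅]  R=[0]  -> -1
value_2 [RB]  L=[-1]  R=[0]  -> -1/2
value_3 [RBR]  L=[-1]  R=[-1/2 0]  -> -3/4
value_4 [RBRR]  L=[-1]  R=[-3/4 -1/2 0]  -> -7/8
value_5 [RBRRB]  L=[-1 -7/8]  R=[-3/4 -1/2 0]  -> -13/16
value_6 [RBRRBB]  L=[-1 -7/8 -13/16]  R=[-3/4 -1/2 0]  -> -25/32
value_7 [RBRRBBB]  L=[-1 -7/8 -13/16 -25/32]  R=[-3/4 -1/2 0]  -> -49/64
value_8 [RBRRBBBR]  L=[-1 -7/8 -13/16 -25/32]  R=[-49/64 -3/4 -1/2 0]  -> -99/128
value_9 [RBRRBBBRR]  L=[-1 -7/8 -13/16 -25/32]  R=[-99/128 -49/64 -3/4 -1/2 0]  -> -199/256
value_10 [RBRRBBBRRR]  L=[-1 -7/8 -13/16 -25/32]  R=[-199/256 -99/128 -49/64 -3/4 -1/2 0]  -> -399/512
value_11 [RBRRBBBRRRR]  L=[-1 -7/8 -13/16 -25/32]  R=[-399/512 -199/256 -99/128 -49/64 -3/4 -1/2 0]  -> -799/1024

-799/1024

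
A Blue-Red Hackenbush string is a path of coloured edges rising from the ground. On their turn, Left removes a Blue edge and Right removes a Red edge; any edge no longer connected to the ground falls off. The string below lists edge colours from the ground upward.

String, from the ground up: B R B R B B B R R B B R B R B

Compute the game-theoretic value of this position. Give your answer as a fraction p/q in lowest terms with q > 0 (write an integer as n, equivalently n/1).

Prefix values for B R B R B B B R R B B R B R B via {L|R} + simplicity:
B: Left { 0 }, Right {  } gives simplest 1
BR: Left { 0 }, Right { 1 } gives simplest 1/2
BRB: Left { 0, 1/2 }, Right { 1 } gives simplest 3/4
BRBR: Left { 0, 1/2 }, Right { 3/4, 1 } gives simplest 5/8
BRBRB: Left { 0, 1/2, 5/8 }, Right { 3/4, 1 } gives simplest 11/16
BRBRBB: Left { 0, 1/2, 5/8, 11/16 }, Right { 3/4, 1 } gives simplest 23/32
BRBRBBB: Left { 0, 1/2, 5/8, 11/16, 23/32 }, Right { 3/4, 1 } gives simplest 47/64
BRBRBBBR: Left { 0, 1/2, 5/8, 11/16, 23/32 }, Right { 47/64, 3/4, 1 } gives simplest 93/128
BRBRBBBRR: Left { 0, 1/2, 5/8, 11/16, 23/32 }, Right { 93/128, 47/64, 3/4, 1 } gives simplest 185/256
BRBRBBBRRB: Left { 0, 1/2, 5/8, 11/16, 23/32, 185/256 }, Right { 93/128, 47/64, 3/4, 1 } gives simplest 371/512
BRBRBBBRRBB: Left { 0, 1/2, 5/8, 11/16, 23/32, 185/256, 371/512 }, Right { 93/128, 47/64, 3/4, 1 } gives simplest 743/1024
BRBRBBBRRBBR: Left { 0, 1/2, 5/8, 11/16, 23/32, 185/256, 371/512 }, Right { 743/1024, 93/128, 47/64, 3/4, 1 } gives simplest 1485/2048
BRBRBBBRRBBRB: Left { 0, 1/2, 5/8, 11/16, 23/32, 185/256, 371/512, 1485/2048 }, Right { 743/1024, 93/128, 47/64, 3/4, 1 } gives simplest 2971/4096
BRBRBBBRRBBRBR: Left { 0, 1/2, 5/8, 11/16, 23/32, 185/256, 371/512, 1485/2048 }, Right { 2971/4096, 743/1024, 93/128, 47/64, 3/4, 1 } gives simplest 5941/8192
BRBRBBBRRBBRBRB: Left { 0, 1/2, 5/8, 11/16, 23/32, 185/256, 371/512, 1485/2048, 5941/8192 }, Right { 2971/4096, 743/1024, 93/128, 47/64, 3/4, 1 } gives simplest 11883/16384

11883/16384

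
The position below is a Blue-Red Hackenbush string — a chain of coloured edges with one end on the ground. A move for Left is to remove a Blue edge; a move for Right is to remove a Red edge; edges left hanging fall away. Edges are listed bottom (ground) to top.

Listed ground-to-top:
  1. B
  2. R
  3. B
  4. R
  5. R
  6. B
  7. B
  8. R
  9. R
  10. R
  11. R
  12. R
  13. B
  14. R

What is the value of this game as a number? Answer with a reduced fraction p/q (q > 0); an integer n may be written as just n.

4869/8192

G(B) = { 0 | (no moves) } gives 1
G(BR) = { 0 | 1 } gives 1/2
G(BRB) = { 0, 1/2 | 1 } gives 3/4
G(BRBR) = { 0, 1/2 | 3/4, 1 } gives 5/8
G(BRBRR) = { 0, 1/2 | 5/8, 3/4, 1 } gives 9/16
G(BRBRRB) = { 0, 1/2, 9/16 | 5/8, 3/4, 1 } gives 19/32
G(BRBRRBB) = { 0, 1/2, 9/16, 19/32 | 5/8, 3/4, 1 } gives 39/64
G(BRBRRBBR) = { 0, 1/2, 9/16, 19/32 | 39/64, 5/8, 3/4, 1 } gives 77/128
G(BRBRRBBRR) = { 0, 1/2, 9/16, 19/32 | 77/128, 39/64, 5/8, 3/4, 1 } gives 153/256
G(BRBRRBBRRR) = { 0, 1/2, 9/16, 19/32 | 153/256, 77/128, 39/64, 5/8, 3/4, 1 } gives 305/512
G(BRBRRBBRRRR) = { 0, 1/2, 9/16, 19/32 | 305/512, 153/256, 77/128, 39/64, 5/8, 3/4, 1 } gives 609/1024
G(BRBRRBBRRRRR) = { 0, 1/2, 9/16, 19/32 | 609/1024, 305/512, 153/256, 77/128, 39/64, 5/8, 3/4, 1 } gives 1217/2048
G(BRBRRBBRRRRRB) = { 0, 1/2, 9/16, 19/32, 1217/2048 | 609/1024, 305/512, 153/256, 77/128, 39/64, 5/8, 3/4, 1 } gives 2435/4096
G(BRBRRBBRRRRRBR) = { 0, 1/2, 9/16, 19/32, 1217/2048 | 2435/4096, 609/1024, 305/512, 153/256, 77/128, 39/64, 5/8, 3/4, 1 } gives 4869/8192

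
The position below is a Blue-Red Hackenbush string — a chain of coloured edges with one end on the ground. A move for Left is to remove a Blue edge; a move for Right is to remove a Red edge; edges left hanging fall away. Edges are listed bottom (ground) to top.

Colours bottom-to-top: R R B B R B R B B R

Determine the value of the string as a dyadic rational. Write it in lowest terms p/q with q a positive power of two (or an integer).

-339/256

val_1 [R]  L=[(no moves)]  R=[0]  -> -1
val_2 [RR]  L=[(no moves)]  R=[-1,0]  -> -2
val_3 [RRB]  L=[-2]  R=[-1,0]  -> -3/2
val_4 [RRBB]  L=[-2,-3/2]  R=[-1,0]  -> -5/4
val_5 [RRBBR]  L=[-2,-3/2]  R=[-5/4,-1,0]  -> -11/8
val_6 [RRBBRB]  L=[-2,-3/2,-11/8]  R=[-5/4,-1,0]  -> -21/16
val_7 [RRBBRBR]  L=[-2,-3/2,-11/8]  R=[-21/16,-5/4,-1,0]  -> -43/32
val_8 [RRBBRBRB]  L=[-2,-3/2,-11/8,-43/32]  R=[-21/16,-5/4,-1,0]  -> -85/64
val_9 [RRBBRBRBB]  L=[-2,-3/2,-11/8,-43/32,-85/64]  R=[-21/16,-5/4,-1,0]  -> -169/128
val_10 [RRBBRBRBBR]  L=[-2,-3/2,-11/8,-43/32,-85/64]  R=[-169/128,-21/16,-5/4,-1,0]  -> -339/256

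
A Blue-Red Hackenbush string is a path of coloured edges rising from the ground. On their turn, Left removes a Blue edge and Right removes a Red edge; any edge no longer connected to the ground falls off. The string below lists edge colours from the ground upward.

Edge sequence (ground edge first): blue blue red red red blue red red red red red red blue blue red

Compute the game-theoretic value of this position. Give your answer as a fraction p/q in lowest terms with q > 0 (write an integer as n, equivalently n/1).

Prefix values for blue blue red red red blue red red red red red red blue blue red via {L|R} + simplicity:
b: Left { 0 }, Right { ∅ } → simplest 1
bb: Left { 0, 1 }, Right { ∅ } → simplest 2
bbr: Left { 0, 1 }, Right { 2 } → simplest 3/2
bbrr: Left { 0, 1 }, Right { 3/2, 2 } → simplest 5/4
bbrrr: Left { 0, 1 }, Right { 5/4, 3/2, 2 } → simplest 9/8
bbrrrb: Left { 0, 1, 9/8 }, Right { 5/4, 3/2, 2 } → simplest 19/16
bbrrrbr: Left { 0, 1, 9/8 }, Right { 19/16, 5/4, 3/2, 2 } → simplest 37/32
bbrrrbrr: Left { 0, 1, 9/8 }, Right { 37/32, 19/16, 5/4, 3/2, 2 } → simplest 73/64
bbrrrbrrr: Left { 0, 1, 9/8 }, Right { 73/64, 37/32, 19/16, 5/4, 3/2, 2 } → simplest 145/128
bbrrrbrrrr: Left { 0, 1, 9/8 }, Right { 145/128, 73/64, 37/32, 19/16, 5/4, 3/2, 2 } → simplest 289/256
bbrrrbrrrrr: Left { 0, 1, 9/8 }, Right { 289/256, 145/128, 73/64, 37/32, 19/16, 5/4, 3/2, 2 } → simplest 577/512
bbrrrbrrrrrr: Left { 0, 1, 9/8 }, Right { 577/512, 289/256, 145/128, 73/64, 37/32, 19/16, 5/4, 3/2, 2 } → simplest 1153/1024
bbrrrbrrrrrrb: Left { 0, 1, 9/8, 1153/1024 }, Right { 577/512, 289/256, 145/128, 73/64, 37/32, 19/16, 5/4, 3/2, 2 } → simplest 2307/2048
bbrrrbrrrrrrbb: Left { 0, 1, 9/8, 1153/1024, 2307/2048 }, Right { 577/512, 289/256, 145/128, 73/64, 37/32, 19/16, 5/4, 3/2, 2 } → simplest 4615/4096
bbrrrbrrrrrrbbr: Left { 0, 1, 9/8, 1153/1024, 2307/2048 }, Right { 4615/4096, 577/512, 289/256, 145/128, 73/64, 37/32, 19/16, 5/4, 3/2, 2 } → simplest 9229/8192

9229/8192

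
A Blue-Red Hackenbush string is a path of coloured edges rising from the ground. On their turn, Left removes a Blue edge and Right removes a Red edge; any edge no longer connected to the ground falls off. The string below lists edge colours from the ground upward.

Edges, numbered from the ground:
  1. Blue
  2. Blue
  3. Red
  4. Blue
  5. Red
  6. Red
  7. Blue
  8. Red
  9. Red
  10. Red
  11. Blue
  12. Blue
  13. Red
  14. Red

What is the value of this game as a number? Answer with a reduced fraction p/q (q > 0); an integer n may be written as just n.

6425/4096

G_1 [B]  L=[0]  R=[·]  gives 1
G_2 [BB]  L=[0; 1]  R=[·]  gives 2
G_3 [BBR]  L=[0; 1]  R=[2]  gives 3/2
G_4 [BBRB]  L=[0; 1; 3/2]  R=[2]  gives 7/4
G_5 [BBRBR]  L=[0; 1; 3/2]  R=[7/4; 2]  gives 13/8
G_6 [BBRBRR]  L=[0; 1; 3/2]  R=[13/8; 7/4; 2]  gives 25/16
G_7 [BBRBRRB]  L=[0; 1; 3/2; 25/16]  R=[13/8; 7/4; 2]  gives 51/32
G_8 [BBRBRRBR]  L=[0; 1; 3/2; 25/16]  R=[51/32; 13/8; 7/4; 2]  gives 101/64
G_9 [BBRBRRBRR]  L=[0; 1; 3/2; 25/16]  R=[101/64; 51/32; 13/8; 7/4; 2]  gives 201/128
G_10 [BBRBRRBRRR]  L=[0; 1; 3/2; 25/16]  R=[201/128; 101/64; 51/32; 13/8; 7/4; 2]  gives 401/256
G_11 [BBRBRRBRRRB]  L=[0; 1; 3/2; 25/16; 401/256]  R=[201/128; 101/64; 51/32; 13/8; 7/4; 2]  gives 803/512
G_12 [BBRBRRBRRRBB]  L=[0; 1; 3/2; 25/16; 401/256; 803/512]  R=[201/128; 101/64; 51/32; 13/8; 7/4; 2]  gives 1607/1024
G_13 [BBRBRRBRRRBBR]  L=[0; 1; 3/2; 25/16; 401/256; 803/512]  R=[1607/1024; 201/128; 101/64; 51/32; 13/8; 7/4; 2]  gives 3213/2048
G_14 [BBRBRRBRRRBBRR]  L=[0; 1; 3/2; 25/16; 401/256; 803/512]  R=[3213/2048; 1607/1024; 201/128; 101/64; 51/32; 13/8; 7/4; 2]  gives 6425/4096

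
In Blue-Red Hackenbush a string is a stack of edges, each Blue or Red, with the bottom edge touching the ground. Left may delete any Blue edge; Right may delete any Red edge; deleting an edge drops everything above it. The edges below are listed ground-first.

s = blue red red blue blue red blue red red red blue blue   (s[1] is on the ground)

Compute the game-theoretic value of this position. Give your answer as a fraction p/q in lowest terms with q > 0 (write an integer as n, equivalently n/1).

value(b) = { 0 | ∅ } => 1
value(br) = { 0 | 1 } => 1/2
value(brr) = { 0 | 1/2, 1 } => 1/4
value(brrb) = { 0, 1/4 | 1/2, 1 } => 3/8
value(brrbb) = { 0, 1/4, 3/8 | 1/2, 1 } => 7/16
value(brrbbr) = { 0, 1/4, 3/8 | 7/16, 1/2, 1 } => 13/32
value(brrbbrb) = { 0, 1/4, 3/8, 13/32 | 7/16, 1/2, 1 } => 27/64
value(brrbbrbr) = { 0, 1/4, 3/8, 13/32 | 27/64, 7/16, 1/2, 1 } => 53/128
value(brrbbrbrr) = { 0, 1/4, 3/8, 13/32 | 53/128, 27/64, 7/16, 1/2, 1 } => 105/256
value(brrbbrbrrr) = { 0, 1/4, 3/8, 13/32 | 105/256, 53/128, 27/64, 7/16, 1/2, 1 } => 209/512
value(brrbbrbrrrb) = { 0, 1/4, 3/8, 13/32, 209/512 | 105/256, 53/128, 27/64, 7/16, 1/2, 1 } => 419/1024
value(brrbbrbrrrbb) = { 0, 1/4, 3/8, 13/32, 209/512, 419/1024 | 105/256, 53/128, 27/64, 7/16, 1/2, 1 } => 839/2048

839/2048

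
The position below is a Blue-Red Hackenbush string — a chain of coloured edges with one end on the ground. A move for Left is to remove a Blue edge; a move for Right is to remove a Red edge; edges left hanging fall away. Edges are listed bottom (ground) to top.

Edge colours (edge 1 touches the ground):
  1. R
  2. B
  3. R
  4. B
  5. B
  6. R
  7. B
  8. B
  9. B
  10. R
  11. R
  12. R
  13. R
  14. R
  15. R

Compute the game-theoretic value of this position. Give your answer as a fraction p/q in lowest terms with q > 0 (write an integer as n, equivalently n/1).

edge 1 of 15 (R): { none | 0 } ⇒ -1
edge 2 of 15 (B): { -1 | 0 } ⇒ -1/2
edge 3 of 15 (R): { -1 | -1/2; 0 } ⇒ -3/4
edge 4 of 15 (B): { -1; -3/4 | -1/2; 0 } ⇒ -5/8
edge 5 of 15 (B): { -1; -3/4; -5/8 | -1/2; 0 } ⇒ -9/16
edge 6 of 15 (R): { -1; -3/4; -5/8 | -9/16; -1/2; 0 } ⇒ -19/32
edge 7 of 15 (B): { -1; -3/4; -5/8; -19/32 | -9/16; -1/2; 0 } ⇒ -37/64
edge 8 of 15 (B): { -1; -3/4; -5/8; -19/32; -37/64 | -9/16; -1/2; 0 } ⇒ -73/128
edge 9 of 15 (B): { -1; -3/4; -5/8; -19/32; -37/64; -73/128 | -9/16; -1/2; 0 } ⇒ -145/256
edge 10 of 15 (R): { -1; -3/4; -5/8; -19/32; -37/64; -73/128 | -145/256; -9/16; -1/2; 0 } ⇒ -291/512
edge 11 of 15 (R): { -1; -3/4; -5/8; -19/32; -37/64; -73/128 | -291/512; -145/256; -9/16; -1/2; 0 } ⇒ -583/1024
edge 12 of 15 (R): { -1; -3/4; -5/8; -19/32; -37/64; -73/128 | -583/1024; -291/512; -145/256; -9/16; -1/2; 0 } ⇒ -1167/2048
edge 13 of 15 (R): { -1; -3/4; -5/8; -19/32; -37/64; -73/128 | -1167/2048; -583/1024; -291/512; -145/256; -9/16; -1/2; 0 } ⇒ -2335/4096
edge 14 of 15 (R): { -1; -3/4; -5/8; -19/32; -37/64; -73/128 | -2335/4096; -1167/2048; -583/1024; -291/512; -145/256; -9/16; -1/2; 0 } ⇒ -4671/8192
edge 15 of 15 (R): { -1; -3/4; -5/8; -19/32; -37/64; -73/128 | -4671/8192; -2335/4096; -1167/2048; -583/1024; -291/512; -145/256; -9/16; -1/2; 0 } ⇒ -9343/16384

-9343/16384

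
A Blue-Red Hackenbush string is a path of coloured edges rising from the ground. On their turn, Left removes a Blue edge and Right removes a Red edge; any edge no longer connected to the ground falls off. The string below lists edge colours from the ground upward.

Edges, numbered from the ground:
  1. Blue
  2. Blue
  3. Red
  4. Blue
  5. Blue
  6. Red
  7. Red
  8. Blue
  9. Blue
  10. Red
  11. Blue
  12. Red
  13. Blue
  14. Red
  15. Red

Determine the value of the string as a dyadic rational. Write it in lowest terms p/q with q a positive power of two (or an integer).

14761/8192

Prefix values for Blue Blue Red Blue Blue Red Red Blue Blue Red Blue Red Blue Red Red via {L|R} + simplicity:
1 of 15 · B · max L 0 · min R +∞ gives 1
2 of 15 · BB · max L 1 · min R +∞ gives 2
3 of 15 · BBR · max L 1 · min R 2 gives 3/2
4 of 15 · BBRB · max L 3/2 · min R 2 gives 7/4
5 of 15 · BBRBB · max L 7/4 · min R 2 gives 15/8
6 of 15 · BBRBBR · max L 7/4 · min R 15/8 gives 29/16
7 of 15 · BBRBBRR · max L 7/4 · min R 29/16 gives 57/32
8 of 15 · BBRBBRRB · max L 57/32 · min R 29/16 gives 115/64
9 of 15 · BBRBBRRBB · max L 115/64 · min R 29/16 gives 231/128
10 of 15 · BBRBBRRBBR · max L 115/64 · min R 231/128 gives 461/256
11 of 15 · BBRBBRRBBRB · max L 461/256 · min R 231/128 gives 923/512
12 of 15 · BBRBBRRBBRBR · max L 461/256 · min R 923/512 gives 1845/1024
13 of 15 · BBRBBRRBBRBRB · max L 1845/1024 · min R 923/512 gives 3691/2048
14 of 15 · BBRBBRRBBRBRBR · max L 1845/1024 · min R 3691/2048 gives 7381/4096
15 of 15 · BBRBBRRBBRBRBRR · max L 1845/1024 · min R 7381/4096 gives 14761/8192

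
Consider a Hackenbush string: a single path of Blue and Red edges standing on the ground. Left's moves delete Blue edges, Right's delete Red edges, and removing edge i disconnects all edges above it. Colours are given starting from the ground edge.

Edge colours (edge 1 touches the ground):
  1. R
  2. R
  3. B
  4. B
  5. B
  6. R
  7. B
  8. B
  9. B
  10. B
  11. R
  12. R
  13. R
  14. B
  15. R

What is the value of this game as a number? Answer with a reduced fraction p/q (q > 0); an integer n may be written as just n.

Recurse on prefixes of the 15-edge string R R B B B R B B B B R R R B R:
g_1 [R]  L=[(no moves)]  R=[0]  gives -1
g_2 [RR]  L=[(no moves)]  R=[-1,0]  gives -2
g_3 [RRB]  L=[-2]  R=[-1,0]  gives -3/2
g_4 [RRBB]  L=[-2,-3/2]  R=[-1,0]  gives -5/4
g_5 [RRBBB]  L=[-2,-3/2,-5/4]  R=[-1,0]  gives -9/8
g_6 [RRBBBR]  L=[-2,-3/2,-5/4]  R=[-9/8,-1,0]  gives -19/16
g_7 [RRBBBRB]  L=[-2,-3/2,-5/4,-19/16]  R=[-9/8,-1,0]  gives -37/32
g_8 [RRBBBRBB]  L=[-2,-3/2,-5/4,-19/16,-37/32]  R=[-9/8,-1,0]  gives -73/64
g_9 [RRBBBRBBB]  L=[-2,-3/2,-5/4,-19/16,-37/32,-73/64]  R=[-9/8,-1,0]  gives -145/128
g_10 [RRBBBRBBBB]  L=[-2,-3/2,-5/4,-19/16,-37/32,-73/64,-145/128]  R=[-9/8,-1,0]  gives -289/256
g_11 [RRBBBRBBBBR]  L=[-2,-3/2,-5/4,-19/16,-37/32,-73/64,-145/128]  R=[-289/256,-9/8,-1,0]  gives -579/512
g_12 [RRBBBRBBBBRR]  L=[-2,-3/2,-5/4,-19/16,-37/32,-73/64,-145/128]  R=[-579/512,-289/256,-9/8,-1,0]  gives -1159/1024
g_13 [RRBBBRBBBBRRR]  L=[-2,-3/2,-5/4,-19/16,-37/32,-73/64,-145/128]  R=[-1159/1024,-579/512,-289/256,-9/8,-1,0]  gives -2319/2048
g_14 [RRBBBRBBBBRRRB]  L=[-2,-3/2,-5/4,-19/16,-37/32,-73/64,-145/128,-2319/2048]  R=[-1159/1024,-579/512,-289/256,-9/8,-1,0]  gives -4637/4096
g_15 [RRBBBRBBBBRRRBR]  L=[-2,-3/2,-5/4,-19/16,-37/32,-73/64,-145/128,-2319/2048]  R=[-4637/4096,-1159/1024,-579/512,-289/256,-9/8,-1,0]  gives -9275/8192

-9275/8192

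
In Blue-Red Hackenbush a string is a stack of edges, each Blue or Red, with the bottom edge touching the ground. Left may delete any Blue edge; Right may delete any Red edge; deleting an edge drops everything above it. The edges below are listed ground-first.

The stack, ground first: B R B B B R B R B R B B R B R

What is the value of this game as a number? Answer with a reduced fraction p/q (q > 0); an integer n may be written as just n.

15029/16384

Prefix values for B R B B B R B R B R B B R B R via {L|R} + simplicity:
1 of 15 · B · max L 0 · min R +∞ → 1
2 of 15 · BR · max L 0 · min R 1 → 1/2
3 of 15 · BRB · max L 1/2 · min R 1 → 3/4
4 of 15 · BRBB · max L 3/4 · min R 1 → 7/8
5 of 15 · BRBBB · max L 7/8 · min R 1 → 15/16
6 of 15 · BRBBBR · max L 7/8 · min R 15/16 → 29/32
7 of 15 · BRBBBRB · max L 29/32 · min R 15/16 → 59/64
8 of 15 · BRBBBRBR · max L 29/32 · min R 59/64 → 117/128
9 of 15 · BRBBBRBRB · max L 117/128 · min R 59/64 → 235/256
10 of 15 · BRBBBRBRBR · max L 117/128 · min R 235/256 → 469/512
11 of 15 · BRBBBRBRBRB · max L 469/512 · min R 235/256 → 939/1024
12 of 15 · BRBBBRBRBRBB · max L 939/1024 · min R 235/256 → 1879/2048
13 of 15 · BRBBBRBRBRBBR · max L 939/1024 · min R 1879/2048 → 3757/4096
14 of 15 · BRBBBRBRBRBBRB · max L 3757/4096 · min R 1879/2048 → 7515/8192
15 of 15 · BRBBBRBRBRBBRBR · max L 3757/4096 · min R 7515/8192 → 15029/16384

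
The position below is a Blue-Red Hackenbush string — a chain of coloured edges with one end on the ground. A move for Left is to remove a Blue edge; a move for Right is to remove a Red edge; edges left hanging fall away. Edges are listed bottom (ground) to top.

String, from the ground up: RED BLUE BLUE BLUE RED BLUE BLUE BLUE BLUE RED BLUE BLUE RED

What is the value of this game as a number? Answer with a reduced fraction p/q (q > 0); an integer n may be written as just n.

step 1: add RED to get R; options L={  } R={ 0 } -> -1
step 2: add BLUE to get RB; options L={ -1 } R={ 0 } -> -1/2
step 3: add BLUE to get RBB; options L={ -1 -1/2 } R={ 0 } -> -1/4
step 4: add BLUE to get RBBB; options L={ -1 -1/2 -1/4 } R={ 0 } -> -1/8
step 5: add RED to get RBBBR; options L={ -1 -1/2 -1/4 } R={ -1/8 0 } -> -3/16
step 6: add BLUE to get RBBBRB; options L={ -1 -1/2 -1/4 -3/16 } R={ -1/8 0 } -> -5/32
step 7: add BLUE to get RBBBRBB; options L={ -1 -1/2 -1/4 -3/16 -5/32 } R={ -1/8 0 } -> -9/64
step 8: add BLUE to get RBBBRBBB; options L={ -1 -1/2 -1/4 -3/16 -5/32 -9/64 } R={ -1/8 0 } -> -17/128
step 9: add BLUE to get RBBBRBBBB; options L={ -1 -1/2 -1/4 -3/16 -5/32 -9/64 -17/128 } R={ -1/8 0 } -> -33/256
step 10: add RED to get RBBBRBBBBR; options L={ -1 -1/2 -1/4 -3/16 -5/32 -9/64 -17/128 } R={ -33/256 -1/8 0 } -> -67/512
step 11: add BLUE to get RBBBRBBBBRB; options L={ -1 -1/2 -1/4 -3/16 -5/32 -9/64 -17/128 -67/512 } R={ -33/256 -1/8 0 } -> -133/1024
step 12: add BLUE to get RBBBRBBBBRBB; options L={ -1 -1/2 -1/4 -3/16 -5/32 -9/64 -17/128 -67/512 -133/1024 } R={ -33/256 -1/8 0 } -> -265/2048
step 13: add RED to get RBBBRBBBBRBBR; options L={ -1 -1/2 -1/4 -3/16 -5/32 -9/64 -17/128 -67/512 -133/1024 } R={ -265/2048 -33/256 -1/8 0 } -> -531/4096

-531/4096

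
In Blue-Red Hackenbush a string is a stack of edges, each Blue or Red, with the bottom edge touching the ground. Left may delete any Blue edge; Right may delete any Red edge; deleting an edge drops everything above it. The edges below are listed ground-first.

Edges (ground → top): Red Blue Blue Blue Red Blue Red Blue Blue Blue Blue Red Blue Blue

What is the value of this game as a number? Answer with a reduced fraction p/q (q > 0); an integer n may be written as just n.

Build value(s[:k]) for k = 1..14, string s = Red Blue Blue Blue Red Blue Red Blue Blue Blue Blue Red Blue Blue.
value(R) = { · | 0 } so -1
value(RB) = { -1 | 0 } so -1/2
value(RBB) = { -1; -1/2 | 0 } so -1/4
value(RBBB) = { -1; -1/2; -1/4 | 0 } so -1/8
value(RBBBR) = { -1; -1/2; -1/4 | -1/8; 0 } so -3/16
value(RBBBRB) = { -1; -1/2; -1/4; -3/16 | -1/8; 0 } so -5/32
value(RBBBRBR) = { -1; -1/2; -1/4; -3/16 | -5/32; -1/8; 0 } so -11/64
value(RBBBRBRB) = { -1; -1/2; -1/4; -3/16; -11/64 | -5/32; -1/8; 0 } so -21/128
value(RBBBRBRBB) = { -1; -1/2; -1/4; -3/16; -11/64; -21/128 | -5/32; -1/8; 0 } so -41/256
value(RBBBRBRBBB) = { -1; -1/2; -1/4; -3/16; -11/64; -21/128; -41/256 | -5/32; -1/8; 0 } so -81/512
value(RBBBRBRBBBB) = { -1; -1/2; -1/4; -3/16; -11/64; -21/128; -41/256; -81/512 | -5/32; -1/8; 0 } so -161/1024
value(RBBBRBRBBBBR) = { -1; -1/2; -1/4; -3/16; -11/64; -21/128; -41/256; -81/512 | -161/1024; -5/32; -1/8; 0 } so -323/2048
value(RBBBRBRBBBBRB) = { -1; -1/2; -1/4; -3/16; -11/64; -21/128; -41/256; -81/512; -323/2048 | -161/1024; -5/32; -1/8; 0 } so -645/4096
value(RBBBRBRBBBBRBB) = { -1; -1/2; -1/4; -3/16; -11/64; -21/128; -41/256; -81/512; -323/2048; -645/4096 | -161/1024; -5/32; -1/8; 0 } so -1289/8192

-1289/8192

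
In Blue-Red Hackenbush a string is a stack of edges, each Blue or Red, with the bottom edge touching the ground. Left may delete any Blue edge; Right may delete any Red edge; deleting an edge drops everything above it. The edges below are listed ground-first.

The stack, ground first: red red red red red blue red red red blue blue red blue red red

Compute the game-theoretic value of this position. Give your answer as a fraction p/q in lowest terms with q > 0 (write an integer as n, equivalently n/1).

1 of 15 · r · max L −∞ · min R 0 ⇒ -1
2 of 15 · rr · max L −∞ · min R -1 ⇒ -2
3 of 15 · rrr · max L −∞ · min R -2 ⇒ -3
4 of 15 · rrrr · max L −∞ · min R -3 ⇒ -4
5 of 15 · rrrrr · max L −∞ · min R -4 ⇒ -5
6 of 15 · rrrrrb · max L -5 · min R -4 ⇒ -9/2
7 of 15 · rrrrrbr · max L -5 · min R -9/2 ⇒ -19/4
8 of 15 · rrrrrbrr · max L -5 · min R -19/4 ⇒ -39/8
9 of 15 · rrrrrbrrr · max L -5 · min R -39/8 ⇒ -79/16
10 of 15 · rrrrrbrrrb · max L -79/16 · min R -39/8 ⇒ -157/32
11 of 15 · rrrrrbrrrbb · max L -157/32 · min R -39/8 ⇒ -313/64
12 of 15 · rrrrrbrrrbbr · max L -157/32 · min R -313/64 ⇒ -627/128
13 of 15 · rrrrrbrrrbbrb · max L -627/128 · min R -313/64 ⇒ -1253/256
14 of 15 · rrrrrbrrrbbrbr · max L -627/128 · min R -1253/256 ⇒ -2507/512
15 of 15 · rrrrrbrrrbbrbrr · max L -627/128 · min R -2507/512 ⇒ -5015/1024

-5015/1024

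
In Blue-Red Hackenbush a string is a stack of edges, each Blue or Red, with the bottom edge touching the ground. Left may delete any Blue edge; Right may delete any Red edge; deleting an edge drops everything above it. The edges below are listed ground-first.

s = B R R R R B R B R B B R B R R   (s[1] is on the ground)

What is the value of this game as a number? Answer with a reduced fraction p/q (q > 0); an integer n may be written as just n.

1385/16384

Recurse on prefixes of the 15-edge string B R R R R B R B R B B R B R R:
1 of 15 · B · max L 0 · min R +∞ gives 1
2 of 15 · BR · max L 0 · min R 1 gives 1/2
3 of 15 · BRR · max L 0 · min R 1/2 gives 1/4
4 of 15 · BRRR · max L 0 · min R 1/4 gives 1/8
5 of 15 · BRRRR · max L 0 · min R 1/8 gives 1/16
6 of 15 · BRRRRB · max L 1/16 · min R 1/8 gives 3/32
7 of 15 · BRRRRBR · max L 1/16 · min R 3/32 gives 5/64
8 of 15 · BRRRRBRB · max L 5/64 · min R 3/32 gives 11/128
9 of 15 · BRRRRBRBR · max L 5/64 · min R 11/128 gives 21/256
10 of 15 · BRRRRBRBRB · max L 21/256 · min R 11/128 gives 43/512
11 of 15 · BRRRRBRBRBB · max L 43/512 · min R 11/128 gives 87/1024
12 of 15 · BRRRRBRBRBBR · max L 43/512 · min R 87/1024 gives 173/2048
13 of 15 · BRRRRBRBRBBRB · max L 173/2048 · min R 87/1024 gives 347/4096
14 of 15 · BRRRRBRBRBBRBR · max L 173/2048 · min R 347/4096 gives 693/8192
15 of 15 · BRRRRBRBRBBRBRR · max L 173/2048 · min R 693/8192 gives 1385/16384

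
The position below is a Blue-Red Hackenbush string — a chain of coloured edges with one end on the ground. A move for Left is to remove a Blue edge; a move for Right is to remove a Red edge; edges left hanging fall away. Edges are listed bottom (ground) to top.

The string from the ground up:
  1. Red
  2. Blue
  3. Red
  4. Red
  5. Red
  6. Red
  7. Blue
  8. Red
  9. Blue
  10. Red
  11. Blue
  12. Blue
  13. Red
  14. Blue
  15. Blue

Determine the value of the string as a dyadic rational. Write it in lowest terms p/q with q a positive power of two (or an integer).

Prefix values for Red Blue Red Red Red Red Blue Red Blue Red Blue Blue Red Blue Blue via {L|R} + simplicity:
1 of 15 · R · max L −∞ · min R 0 => -1
2 of 15 · RB · max L -1 · min R 0 => -1/2
3 of 15 · RBR · max L -1 · min R -1/2 => -3/4
4 of 15 · RBRR · max L -1 · min R -3/4 => -7/8
5 of 15 · RBRRR · max L -1 · min R -7/8 => -15/16
6 of 15 · RBRRRR · max L -1 · min R -15/16 => -31/32
7 of 15 · RBRRRRB · max L -31/32 · min R -15/16 => -61/64
8 of 15 · RBRRRRBR · max L -31/32 · min R -61/64 => -123/128
9 of 15 · RBRRRRBRB · max L -123/128 · min R -61/64 => -245/256
10 of 15 · RBRRRRBRBR · max L -123/128 · min R -245/256 => -491/512
11 of 15 · RBRRRRBRBRB · max L -491/512 · min R -245/256 => -981/1024
12 of 15 · RBRRRRBRBRBB · max L -981/1024 · min R -245/256 => -1961/2048
13 of 15 · RBRRRRBRBRBBR · max L -981/1024 · min R -1961/2048 => -3923/4096
14 of 15 · RBRRRRBRBRBBRB · max L -3923/4096 · min R -1961/2048 => -7845/8192
15 of 15 · RBRRRRBRBRBBRBB · max L -7845/8192 · min R -1961/2048 => -15689/16384

-15689/16384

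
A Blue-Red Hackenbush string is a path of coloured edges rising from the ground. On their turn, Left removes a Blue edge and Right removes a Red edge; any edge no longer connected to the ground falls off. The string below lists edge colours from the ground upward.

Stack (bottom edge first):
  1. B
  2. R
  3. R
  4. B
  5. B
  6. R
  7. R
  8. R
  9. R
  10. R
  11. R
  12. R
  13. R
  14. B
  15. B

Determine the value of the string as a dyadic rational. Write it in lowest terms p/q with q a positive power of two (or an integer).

6151/16384

edge 1 of 15 (B): { 0 | (no moves) } — 1
edge 2 of 15 (R): { 0 | 1 } — 1/2
edge 3 of 15 (R): { 0 | 1/2 1 } — 1/4
edge 4 of 15 (B): { 0 1/4 | 1/2 1 } — 3/8
edge 5 of 15 (B): { 0 1/4 3/8 | 1/2 1 } — 7/16
edge 6 of 15 (R): { 0 1/4 3/8 | 7/16 1/2 1 } — 13/32
edge 7 of 15 (R): { 0 1/4 3/8 | 13/32 7/16 1/2 1 } — 25/64
edge 8 of 15 (R): { 0 1/4 3/8 | 25/64 13/32 7/16 1/2 1 } — 49/128
edge 9 of 15 (R): { 0 1/4 3/8 | 49/128 25/64 13/32 7/16 1/2 1 } — 97/256
edge 10 of 15 (R): { 0 1/4 3/8 | 97/256 49/128 25/64 13/32 7/16 1/2 1 } — 193/512
edge 11 of 15 (R): { 0 1/4 3/8 | 193/512 97/256 49/128 25/64 13/32 7/16 1/2 1 } — 385/1024
edge 12 of 15 (R): { 0 1/4 3/8 | 385/1024 193/512 97/256 49/128 25/64 13/32 7/16 1/2 1 } — 769/2048
edge 13 of 15 (R): { 0 1/4 3/8 | 769/2048 385/1024 193/512 97/256 49/128 25/64 13/32 7/16 1/2 1 } — 1537/4096
edge 14 of 15 (B): { 0 1/4 3/8 1537/4096 | 769/2048 385/1024 193/512 97/256 49/128 25/64 13/32 7/16 1/2 1 } — 3075/8192
edge 15 of 15 (B): { 0 1/4 3/8 1537/4096 3075/8192 | 769/2048 385/1024 193/512 97/256 49/128 25/64 13/32 7/16 1/2 1 } — 6151/16384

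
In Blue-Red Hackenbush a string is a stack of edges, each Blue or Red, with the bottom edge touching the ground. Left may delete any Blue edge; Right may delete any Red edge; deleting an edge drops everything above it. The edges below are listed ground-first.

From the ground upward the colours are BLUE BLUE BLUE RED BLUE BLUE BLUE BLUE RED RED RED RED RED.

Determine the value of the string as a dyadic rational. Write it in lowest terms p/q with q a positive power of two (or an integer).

Build G(s[:k]) for k = 1..13, string s = BLUE BLUE BLUE RED BLUE BLUE BLUE BLUE RED RED RED RED RED.
G(B) = { 0 | — } = 1
G(BB) = { 0 1 | — } = 2
G(BBB) = { 0 1 2 | — } = 3
G(BBBR) = { 0 1 2 | 3 } = 5/2
G(BBBRB) = { 0 1 2 5/2 | 3 } = 11/4
G(BBBRBB) = { 0 1 2 5/2 11/4 | 3 } = 23/8
G(BBBRBBB) = { 0 1 2 5/2 11/4 23/8 | 3 } = 47/16
G(BBBRBBBB) = { 0 1 2 5/2 11/4 23/8 47/16 | 3 } = 95/32
G(BBBRBBBBR) = { 0 1 2 5/2 11/4 23/8 47/16 | 95/32 3 } = 189/64
G(BBBRBBBBRR) = { 0 1 2 5/2 11/4 23/8 47/16 | 189/64 95/32 3 } = 377/128
G(BBBRBBBBRRR) = { 0 1 2 5/2 11/4 23/8 47/16 | 377/128 189/64 95/32 3 } = 753/256
G(BBBRBBBBRRRR) = { 0 1 2 5/2 11/4 23/8 47/16 | 753/256 377/128 189/64 95/32 3 } = 1505/512
G(BBBRBBBBRRRRR) = { 0 1 2 5/2 11/4 23/8 47/16 | 1505/512 753/256 377/128 189/64 95/32 3 } = 3009/1024

3009/1024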